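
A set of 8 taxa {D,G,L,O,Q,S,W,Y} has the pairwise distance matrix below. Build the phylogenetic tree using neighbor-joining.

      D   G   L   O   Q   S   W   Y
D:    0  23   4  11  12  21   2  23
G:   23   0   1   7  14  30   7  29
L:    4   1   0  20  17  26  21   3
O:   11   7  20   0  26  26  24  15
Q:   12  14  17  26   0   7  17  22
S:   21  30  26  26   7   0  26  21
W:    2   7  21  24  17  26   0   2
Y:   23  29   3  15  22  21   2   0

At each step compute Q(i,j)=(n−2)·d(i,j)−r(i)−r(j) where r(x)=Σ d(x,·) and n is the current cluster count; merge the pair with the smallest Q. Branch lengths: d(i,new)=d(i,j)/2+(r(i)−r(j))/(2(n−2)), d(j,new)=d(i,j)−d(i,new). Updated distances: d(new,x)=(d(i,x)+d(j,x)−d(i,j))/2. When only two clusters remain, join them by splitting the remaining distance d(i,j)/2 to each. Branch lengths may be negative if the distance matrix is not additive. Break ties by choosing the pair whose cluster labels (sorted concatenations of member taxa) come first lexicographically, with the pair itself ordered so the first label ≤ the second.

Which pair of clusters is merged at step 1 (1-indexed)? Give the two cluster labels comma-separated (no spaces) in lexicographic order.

Q,S

step 1: merge (Q,S) at d=7, Q=-230; branch lengths Q→0, S→7; new cluster QS
  updated: d(D,QS)=13, d(G,QS)=37/2, d(L,QS)=18, d(O,QS)=45/2, d(QS,W)=18, d(QS,Y)=18
step 2: merge (W,Y) at d=2, Q=-154; branch lengths W→-3/5, Y→13/5; new cluster WY
  updated: d(D,WY)=23/2, d(G,WY)=17, d(L,WY)=11, d(O,WY)=37/2, d(QS,WY)=17
step 3: merge (G,O) at d=7, Q=-235/2; branch lengths G→31/16, O→81/16; new cluster GO
  updated: d(D,GO)=27/2, d(GO,L)=7, d(GO,QS)=17, d(GO,WY)=57/4
step 4: merge (GO,L) at d=7, Q=-283/4; branch lengths GO→131/24, L→37/24; new cluster GLO
  updated: d(D,GLO)=21/4, d(GLO,QS)=14, d(GLO,WY)=73/8
step 5: merge (D,QS) at d=13, Q=-191/4; branch lengths D→47/16, QS→161/16; new cluster DQS
  updated: d(DQS,GLO)=25/8, d(DQS,WY)=31/4
step 6: merge (DQS,GLO) at d=25/8, Q=-20; branch lengths DQS→7/8, GLO→9/4; new cluster DGLOQS
  updated: d(DGLOQS,WY)=55/8
step 7: merge (DGLOQS,WY) at d=55/8; branch lengths DGLOQS→55/16, WY→55/16; new cluster DGLOQSWY
final tree: (((D:47/16,(Q:0,S:7):161/16):7/8,((G:31/16,O:81/16):131/24,L:37/24):9/4):55/16,(W:-3/5,Y:13/5):55/16)
total length: 46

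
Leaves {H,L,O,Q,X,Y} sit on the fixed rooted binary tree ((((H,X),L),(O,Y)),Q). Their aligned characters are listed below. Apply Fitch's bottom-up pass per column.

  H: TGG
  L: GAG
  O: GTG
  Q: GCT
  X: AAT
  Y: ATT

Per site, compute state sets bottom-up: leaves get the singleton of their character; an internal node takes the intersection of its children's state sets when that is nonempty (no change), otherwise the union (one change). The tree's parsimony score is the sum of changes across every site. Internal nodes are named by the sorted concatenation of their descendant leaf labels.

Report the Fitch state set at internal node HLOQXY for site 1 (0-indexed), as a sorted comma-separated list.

[col 0] HX: children H:{T}, X:{A} ∪→ {A,T}; cost 1
[col 0] HLX: children HX:{A,T}, L:{G} ∪→ {A,G,T}; cost 1
[col 0] OY: children O:{G}, Y:{A} ∪→ {A,G}; cost 1
[col 0] HLOXY: children HLX:{A,G,T}, OY:{A,G} ∩→ {A,G}; cost 0
[col 0] HLOQXY: children HLOXY:{A,G}, Q:{G} ∩→ {G}; cost 0
[col 1] HX: children H:{G}, X:{A} ∪→ {A,G}; cost 1
[col 1] HLX: children HX:{A,G}, L:{A} ∩→ {A}; cost 0
[col 1] OY: children O:{T}, Y:{T} ∩→ {T}; cost 0
[col 1] HLOXY: children HLX:{A}, OY:{T} ∪→ {A,T}; cost 1
[col 1] HLOQXY: children HLOXY:{A,T}, Q:{C} ∪→ {A,C,T}; cost 1
[col 2] HX: children H:{G}, X:{T} ∪→ {G,T}; cost 1
[col 2] HLX: children HX:{G,T}, L:{G} ∩→ {G}; cost 0
[col 2] OY: children O:{G}, Y:{T} ∪→ {G,T}; cost 1
[col 2] HLOXY: children HLX:{G}, OY:{G,T} ∩→ {G}; cost 0
[col 2] HLOQXY: children HLOXY:{G}, Q:{T} ∪→ {G,T}; cost 1
per-site changes: [3, 3, 3]; total = 9

A,C,T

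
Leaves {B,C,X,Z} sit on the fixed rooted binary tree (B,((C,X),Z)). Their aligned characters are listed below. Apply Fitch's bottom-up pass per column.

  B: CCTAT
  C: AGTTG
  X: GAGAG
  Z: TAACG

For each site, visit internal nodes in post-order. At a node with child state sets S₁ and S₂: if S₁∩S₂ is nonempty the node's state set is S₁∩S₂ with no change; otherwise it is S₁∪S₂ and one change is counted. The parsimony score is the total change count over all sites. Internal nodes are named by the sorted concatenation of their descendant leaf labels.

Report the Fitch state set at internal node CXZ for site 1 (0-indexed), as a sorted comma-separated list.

site 0, node CX: C={A} ∪ X={G} → {A,G} (+1)
site 0, node CXZ: CX={A,G} ∪ Z={T} → {A,G,T} (+1)
site 0, node BCXZ: B={C} ∪ CXZ={A,G,T} → {A,C,G,T} (+1)
site 1, node CX: C={G} ∪ X={A} → {A,G} (+1)
site 1, node CXZ: CX={A,G} ∩ Z={A} → {A} (+0)
site 1, node BCXZ: B={C} ∪ CXZ={A} → {A,C} (+1)
site 2, node CX: C={T} ∪ X={G} → {G,T} (+1)
site 2, node CXZ: CX={G,T} ∪ Z={A} → {A,G,T} (+1)
site 2, node BCXZ: B={T} ∩ CXZ={A,G,T} → {T} (+0)
site 3, node CX: C={T} ∪ X={A} → {A,T} (+1)
site 3, node CXZ: CX={A,T} ∪ Z={C} → {A,C,T} (+1)
site 3, node BCXZ: B={A} ∩ CXZ={A,C,T} → {A} (+0)
site 4, node CX: C={G} ∩ X={G} → {G} (+0)
site 4, node CXZ: CX={G} ∩ Z={G} → {G} (+0)
site 4, node BCXZ: B={T} ∪ CXZ={G} → {G,T} (+1)
per-site changes: [3, 2, 2, 2, 1]; total = 10

A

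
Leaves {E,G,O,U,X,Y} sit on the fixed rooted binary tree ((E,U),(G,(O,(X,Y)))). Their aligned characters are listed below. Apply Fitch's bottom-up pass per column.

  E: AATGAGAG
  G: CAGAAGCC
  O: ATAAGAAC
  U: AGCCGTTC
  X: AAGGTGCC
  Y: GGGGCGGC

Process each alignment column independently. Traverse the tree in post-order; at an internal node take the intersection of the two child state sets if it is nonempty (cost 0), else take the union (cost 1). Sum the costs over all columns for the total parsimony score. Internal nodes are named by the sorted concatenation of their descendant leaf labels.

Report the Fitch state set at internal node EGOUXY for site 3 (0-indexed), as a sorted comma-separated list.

A,C,G

site 0, node EU: E={A} ∩ U={A} → {A} (+0)
site 0, node XY: X={A} ∪ Y={G} → {A,G} (+1)
site 0, node OXY: O={A} ∩ XY={A,G} → {A} (+0)
site 0, node GOXY: G={C} ∪ OXY={A} → {A,C} (+1)
site 0, node EGOUXY: EU={A} ∩ GOXY={A,C} → {A} (+0)
site 1, node EU: E={A} ∪ U={G} → {A,G} (+1)
site 1, node XY: X={A} ∪ Y={G} → {A,G} (+1)
site 1, node OXY: O={T} ∪ XY={A,G} → {A,G,T} (+1)
site 1, node GOXY: G={A} ∩ OXY={A,G,T} → {A} (+0)
site 1, node EGOUXY: EU={A,G} ∩ GOXY={A} → {A} (+0)
site 2, node EU: E={T} ∪ U={C} → {C,T} (+1)
site 2, node XY: X={G} ∩ Y={G} → {G} (+0)
site 2, node OXY: O={A} ∪ XY={G} → {A,G} (+1)
site 2, node GOXY: G={G} ∩ OXY={A,G} → {G} (+0)
site 2, node EGOUXY: EU={C,T} ∪ GOXY={G} → {C,G,T} (+1)
site 3, node EU: E={G} ∪ U={C} → {C,G} (+1)
site 3, node XY: X={G} ∩ Y={G} → {G} (+0)
site 3, node OXY: O={A} ∪ XY={G} → {A,G} (+1)
site 3, node GOXY: G={A} ∩ OXY={A,G} → {A} (+0)
site 3, node EGOUXY: EU={C,G} ∪ GOXY={A} → {A,C,G} (+1)
site 4, node EU: E={A} ∪ U={G} → {A,G} (+1)
site 4, node XY: X={T} ∪ Y={C} → {C,T} (+1)
site 4, node OXY: O={G} ∪ XY={C,T} → {C,G,T} (+1)
site 4, node GOXY: G={A} ∪ OXY={C,G,T} → {A,C,G,T} (+1)
site 4, node EGOUXY: EU={A,G} ∩ GOXY={A,C,G,T} → {A,G} (+0)
site 5, node EU: E={G} ∪ U={T} → {G,T} (+1)
site 5, node XY: X={G} ∩ Y={G} → {G} (+0)
site 5, node OXY: O={A} ∪ XY={G} → {A,G} (+1)
site 5, node GOXY: G={G} ∩ OXY={A,G} → {G} (+0)
site 5, node EGOUXY: EU={G,T} ∩ GOXY={G} → {G} (+0)
site 6, node EU: E={A} ∪ U={T} → {A,T} (+1)
site 6, node XY: X={C} ∪ Y={G} → {C,G} (+1)
site 6, node OXY: O={A} ∪ XY={C,G} → {A,C,G} (+1)
site 6, node GOXY: G={C} ∩ OXY={A,C,G} → {C} (+0)
site 6, node EGOUXY: EU={A,T} ∪ GOXY={C} → {A,C,T} (+1)
site 7, node EU: E={G} ∪ U={C} → {C,G} (+1)
site 7, node XY: X={C} ∩ Y={C} → {C} (+0)
site 7, node OXY: O={C} ∩ XY={C} → {C} (+0)
site 7, node GOXY: G={C} ∩ OXY={C} → {C} (+0)
site 7, node EGOUXY: EU={C,G} ∩ GOXY={C} → {C} (+0)
per-site changes: [2, 3, 3, 3, 4, 2, 4, 1]; total = 22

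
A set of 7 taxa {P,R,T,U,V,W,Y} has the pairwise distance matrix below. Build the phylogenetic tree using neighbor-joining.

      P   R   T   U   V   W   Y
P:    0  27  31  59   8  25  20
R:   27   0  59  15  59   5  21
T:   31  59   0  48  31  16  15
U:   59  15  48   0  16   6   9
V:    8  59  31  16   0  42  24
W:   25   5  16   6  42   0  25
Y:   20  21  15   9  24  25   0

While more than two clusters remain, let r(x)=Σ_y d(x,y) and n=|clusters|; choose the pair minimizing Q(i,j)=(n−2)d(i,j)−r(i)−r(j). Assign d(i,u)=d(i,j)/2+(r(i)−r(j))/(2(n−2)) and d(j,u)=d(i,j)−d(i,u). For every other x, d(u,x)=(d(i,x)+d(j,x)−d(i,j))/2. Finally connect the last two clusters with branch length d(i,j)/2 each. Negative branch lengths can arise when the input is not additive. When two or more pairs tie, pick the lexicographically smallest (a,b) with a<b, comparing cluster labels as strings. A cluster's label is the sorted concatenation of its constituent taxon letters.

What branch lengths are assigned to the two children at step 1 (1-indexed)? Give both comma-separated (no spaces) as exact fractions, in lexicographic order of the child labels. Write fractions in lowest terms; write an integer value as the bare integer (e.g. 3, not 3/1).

1. join P+V (d=8, Q=-310) ⇒ PV; edges |P|=3, |V|=5
  updated: d(PV,R)=39, d(PV,T)=27, d(PV,U)=67/2, d(PV,W)=59/2, d(PV,Y)=18
2. join PV+T (d=27, Q=-204) ⇒ PTV; edges |PV|=45/4, |T|=63/4
  updated: d(PTV,R)=71/2, d(PTV,U)=109/4, d(PTV,W)=37/4, d(PTV,Y)=3
3. join PTV+Y (d=3, Q=-124) ⇒ PTVY; edges |PTV|=13/3, |Y|=-4/3
  updated: d(PTVY,R)=107/4, d(PTVY,U)=133/8, d(PTVY,W)=125/8
4. join PTVY+U (d=133/8, Q=-507/8) ⇒ PTUVY; edges |PTVY|=437/32, |U|=95/32
  updated: d(PTUVY,R)=201/16, d(PTUVY,W)=5/2
5. join PTUVY+R (d=201/16, Q=-321/16) ⇒ PRTUVY; edges |PTUVY|=161/32, |R|=241/32
  updated: d(PRTUVY,W)=-81/32
6. join PRTUVY+W (d=-81/32) ⇒ PRTUVWY; edges |PRTUVY|=-81/64, |W|=-81/64
final tree: ((((((P:3,V:5):45/4,T:63/4):13/3,Y:-4/3):437/32,U:95/32):161/32,R:241/32):-81/64,W:-81/64)
total length: 2069/32

3,5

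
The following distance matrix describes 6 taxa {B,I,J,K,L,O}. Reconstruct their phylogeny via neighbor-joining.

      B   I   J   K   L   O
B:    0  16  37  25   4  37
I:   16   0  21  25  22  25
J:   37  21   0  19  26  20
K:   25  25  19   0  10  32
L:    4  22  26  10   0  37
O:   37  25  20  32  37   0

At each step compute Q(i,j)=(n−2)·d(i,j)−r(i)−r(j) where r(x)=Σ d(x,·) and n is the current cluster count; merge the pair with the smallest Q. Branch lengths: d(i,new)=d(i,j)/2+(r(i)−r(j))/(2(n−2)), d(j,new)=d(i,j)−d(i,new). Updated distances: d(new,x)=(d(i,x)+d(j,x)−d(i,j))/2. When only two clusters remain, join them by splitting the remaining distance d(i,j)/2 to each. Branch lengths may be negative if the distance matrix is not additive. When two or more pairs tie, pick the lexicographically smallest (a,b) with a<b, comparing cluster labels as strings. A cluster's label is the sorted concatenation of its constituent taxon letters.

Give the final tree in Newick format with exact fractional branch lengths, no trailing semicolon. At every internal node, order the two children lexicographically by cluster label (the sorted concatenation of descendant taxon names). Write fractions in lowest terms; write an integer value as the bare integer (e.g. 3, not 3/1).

step 1: merge (B,L) at d=4, Q=-202; branch lengths B→9/2, L→-1/2; new cluster BL
  updated: d(BL,I)=17, d(BL,J)=59/2, d(BL,K)=31/2, d(BL,O)=35
step 2: merge (BL,K) at d=31/2, Q=-142; branch lengths BL→26/3, K→41/6; new cluster BKL
  updated: d(BKL,I)=53/4, d(BKL,J)=33/2, d(BKL,O)=103/4
step 3: merge (BKL,I) at d=53/4, Q=-353/4; branch lengths BKL→91/16, I→121/16; new cluster BIKL
  updated: d(BIKL,J)=97/8, d(BIKL,O)=75/4
step 4: merge (BIKL,J) at d=97/8, Q=-407/8; branch lengths BIKL→87/16, J→107/16; new cluster BIJKL
  updated: d(BIJKL,O)=213/16
step 5: merge (BIJKL,O) at d=213/16; branch lengths BIJKL→213/32, O→213/32; new cluster BIJKLO
final tree: (((((B:9/2,L:-1/2):26/3,K:41/6):91/16,I:121/16):87/16,J:107/16):213/32,O:213/32)
total length: 931/16

(((((B:9/2,L:-1/2):26/3,K:41/6):91/16,I:121/16):87/16,J:107/16):213/32,O:213/32)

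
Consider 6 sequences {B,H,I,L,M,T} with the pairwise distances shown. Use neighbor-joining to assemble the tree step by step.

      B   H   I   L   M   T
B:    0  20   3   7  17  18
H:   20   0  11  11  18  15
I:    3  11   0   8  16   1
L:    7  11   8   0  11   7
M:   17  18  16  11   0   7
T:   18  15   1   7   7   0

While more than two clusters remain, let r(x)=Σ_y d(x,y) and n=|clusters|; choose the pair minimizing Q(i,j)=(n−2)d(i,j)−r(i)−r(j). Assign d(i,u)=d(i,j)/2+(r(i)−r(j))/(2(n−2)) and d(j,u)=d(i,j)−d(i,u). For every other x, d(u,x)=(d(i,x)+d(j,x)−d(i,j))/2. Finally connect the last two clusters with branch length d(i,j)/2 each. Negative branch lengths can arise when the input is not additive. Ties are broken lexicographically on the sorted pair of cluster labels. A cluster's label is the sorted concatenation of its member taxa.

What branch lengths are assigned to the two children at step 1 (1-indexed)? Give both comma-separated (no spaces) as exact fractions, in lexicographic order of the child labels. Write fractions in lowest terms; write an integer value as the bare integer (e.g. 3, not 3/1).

19/4,-7/4

step 1: merge (B,I) at d=3, Q=-92; branch lengths B→19/4, I→-7/4; new cluster BI
  updated: d(BI,H)=14, d(BI,L)=6, d(BI,M)=15, d(BI,T)=8
step 2: merge (M,T) at d=7, Q=-67; branch lengths M→35/6, T→7/6; new cluster MT
  updated: d(BI,MT)=8, d(H,MT)=13, d(L,MT)=11/2
step 3: merge (BI,L) at d=6, Q=-77/2; branch lengths BI→35/8, L→13/8; new cluster BIL
  updated: d(BIL,H)=19/2, d(BIL,MT)=15/4
step 4: merge (BIL,H) at d=19/2, Q=-105/4; branch lengths BIL→1/8, H→75/8; new cluster BHIL
  updated: d(BHIL,MT)=29/8
step 5: merge (BHIL,MT) at d=29/8; branch lengths BHIL→29/16, MT→29/16; new cluster BHILMT
final tree: ((((B:19/4,I:-7/4):35/8,L:13/8):1/8,H:75/8):29/16,(M:35/6,T:7/6):29/16)
total length: 233/8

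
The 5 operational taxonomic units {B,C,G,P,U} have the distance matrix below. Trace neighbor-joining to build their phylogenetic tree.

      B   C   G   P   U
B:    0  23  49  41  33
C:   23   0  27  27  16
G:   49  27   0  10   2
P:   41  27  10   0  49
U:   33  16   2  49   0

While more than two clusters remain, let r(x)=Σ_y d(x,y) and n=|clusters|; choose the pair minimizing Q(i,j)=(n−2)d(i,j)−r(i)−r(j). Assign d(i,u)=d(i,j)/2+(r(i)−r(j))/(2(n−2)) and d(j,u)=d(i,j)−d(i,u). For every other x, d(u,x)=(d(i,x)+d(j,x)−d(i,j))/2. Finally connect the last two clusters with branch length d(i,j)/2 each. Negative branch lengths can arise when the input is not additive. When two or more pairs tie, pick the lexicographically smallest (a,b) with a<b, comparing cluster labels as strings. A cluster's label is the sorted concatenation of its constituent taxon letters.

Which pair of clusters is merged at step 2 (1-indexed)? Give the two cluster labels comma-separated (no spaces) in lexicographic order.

B,C

iteration 1: select G,P (d=10, Q=-185); attach at lengths (-3/2, 23/2); label the merged cluster GP
  updated: d(B,GP)=40, d(C,GP)=22, d(GP,U)=41/2
iteration 2: select B,C (d=23, Q=-111); attach at lengths (81/4, 11/4); label the merged cluster BC
  updated: d(BC,GP)=39/2, d(BC,U)=13
iteration 3: select BC,GP (d=39/2, Q=-53); attach at lengths (6, 27/2); label the merged cluster BCGP
  updated: d(BCGP,U)=7
iteration 4: select BCGP,U (d=7); attach at lengths (7/2, 7/2); label the merged cluster BCGPU
final tree: (((B:81/4,C:11/4):6,(G:-3/2,P:23/2):27/2):7/2,U:7/2)
total length: 119/2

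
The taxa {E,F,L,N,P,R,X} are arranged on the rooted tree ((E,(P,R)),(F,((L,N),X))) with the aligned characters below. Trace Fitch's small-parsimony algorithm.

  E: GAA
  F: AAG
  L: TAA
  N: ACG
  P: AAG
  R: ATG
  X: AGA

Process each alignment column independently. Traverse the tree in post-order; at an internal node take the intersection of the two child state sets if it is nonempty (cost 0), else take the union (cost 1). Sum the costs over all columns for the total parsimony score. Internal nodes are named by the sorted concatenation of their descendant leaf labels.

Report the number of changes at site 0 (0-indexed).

PR@0: {A} ∩ {A} = {A} (intersection, +0)
EPR@0: {G} ∪ {A} = {A,G} (union, +1)
LN@0: {T} ∪ {A} = {A,T} (union, +1)
LNX@0: {A,T} ∩ {A} = {A} (intersection, +0)
FLNX@0: {A} ∩ {A} = {A} (intersection, +0)
EFLNPRX@0: {A,G} ∩ {A} = {A} (intersection, +0)
PR@1: {A} ∪ {T} = {A,T} (union, +1)
EPR@1: {A} ∩ {A,T} = {A} (intersection, +0)
LN@1: {A} ∪ {C} = {A,C} (union, +1)
LNX@1: {A,C} ∪ {G} = {A,C,G} (union, +1)
FLNX@1: {A} ∩ {A,C,G} = {A} (intersection, +0)
EFLNPRX@1: {A} ∩ {A} = {A} (intersection, +0)
PR@2: {G} ∩ {G} = {G} (intersection, +0)
EPR@2: {A} ∪ {G} = {A,G} (union, +1)
LN@2: {A} ∪ {G} = {A,G} (union, +1)
LNX@2: {A,G} ∩ {A} = {A} (intersection, +0)
FLNX@2: {G} ∪ {A} = {A,G} (union, +1)
EFLNPRX@2: {A,G} ∩ {A,G} = {A,G} (intersection, +0)
per-site changes: [2, 3, 3]; total = 8

2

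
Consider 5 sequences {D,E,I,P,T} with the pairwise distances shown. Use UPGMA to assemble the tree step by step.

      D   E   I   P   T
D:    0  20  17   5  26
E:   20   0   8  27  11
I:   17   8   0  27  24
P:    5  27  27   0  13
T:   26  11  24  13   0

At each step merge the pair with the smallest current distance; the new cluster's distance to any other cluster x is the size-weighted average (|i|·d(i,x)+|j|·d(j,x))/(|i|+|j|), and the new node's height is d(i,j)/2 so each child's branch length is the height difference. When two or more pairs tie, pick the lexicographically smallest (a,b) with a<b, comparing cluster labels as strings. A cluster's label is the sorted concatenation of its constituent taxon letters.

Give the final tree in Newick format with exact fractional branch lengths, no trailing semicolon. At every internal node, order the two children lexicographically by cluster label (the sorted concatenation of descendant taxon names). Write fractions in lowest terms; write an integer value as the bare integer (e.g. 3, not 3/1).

((D:5/2,P:5/2):25/3,((E:4,I:4):19/4,T:35/4):25/12)

iteration 1: select D,P (d=5); attach at lengths (5/2, 5/2); label the merged cluster DP
  updated: d(DP,E)=47/2, d(DP,I)=22, d(DP,T)=39/2
iteration 2: select E,I (d=8); attach at lengths (4, 4); label the merged cluster EI
  updated: d(DP,EI)=91/4, d(EI,T)=35/2
iteration 3: select EI,T (d=35/2); attach at lengths (19/4, 35/4); label the merged cluster EIT
  updated: d(DP,EIT)=65/3
iteration 4: select DP,EIT (d=65/3); attach at lengths (25/3, 25/12); label the merged cluster DEIPT
final tree: ((D:5/2,P:5/2):25/3,((E:4,I:4):19/4,T:35/4):25/12)
total length: 443/12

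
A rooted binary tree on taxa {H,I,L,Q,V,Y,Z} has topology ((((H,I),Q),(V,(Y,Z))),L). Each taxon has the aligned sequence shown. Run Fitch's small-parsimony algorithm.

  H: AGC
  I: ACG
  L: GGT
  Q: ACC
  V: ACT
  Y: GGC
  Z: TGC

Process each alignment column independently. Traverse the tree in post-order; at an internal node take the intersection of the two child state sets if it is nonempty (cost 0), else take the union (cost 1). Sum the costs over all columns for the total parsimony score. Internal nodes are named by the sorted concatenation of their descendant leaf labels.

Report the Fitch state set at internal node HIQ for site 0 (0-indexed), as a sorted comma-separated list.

A

HI@0: {A} ∩ {A} = {A} (intersection, +0)
HIQ@0: {A} ∩ {A} = {A} (intersection, +0)
YZ@0: {G} ∪ {T} = {G,T} (union, +1)
VYZ@0: {A} ∪ {G,T} = {A,G,T} (union, +1)
HIQVYZ@0: {A} ∩ {A,G,T} = {A} (intersection, +0)
HILQVYZ@0: {A} ∪ {G} = {A,G} (union, +1)
HI@1: {G} ∪ {C} = {C,G} (union, +1)
HIQ@1: {C,G} ∩ {C} = {C} (intersection, +0)
YZ@1: {G} ∩ {G} = {G} (intersection, +0)
VYZ@1: {C} ∪ {G} = {C,G} (union, +1)
HIQVYZ@1: {C} ∩ {C,G} = {C} (intersection, +0)
HILQVYZ@1: {C} ∪ {G} = {C,G} (union, +1)
HI@2: {C} ∪ {G} = {C,G} (union, +1)
HIQ@2: {C,G} ∩ {C} = {C} (intersection, +0)
YZ@2: {C} ∩ {C} = {C} (intersection, +0)
VYZ@2: {T} ∪ {C} = {C,T} (union, +1)
HIQVYZ@2: {C} ∩ {C,T} = {C} (intersection, +0)
HILQVYZ@2: {C} ∪ {T} = {C,T} (union, +1)
per-site changes: [3, 3, 3]; total = 9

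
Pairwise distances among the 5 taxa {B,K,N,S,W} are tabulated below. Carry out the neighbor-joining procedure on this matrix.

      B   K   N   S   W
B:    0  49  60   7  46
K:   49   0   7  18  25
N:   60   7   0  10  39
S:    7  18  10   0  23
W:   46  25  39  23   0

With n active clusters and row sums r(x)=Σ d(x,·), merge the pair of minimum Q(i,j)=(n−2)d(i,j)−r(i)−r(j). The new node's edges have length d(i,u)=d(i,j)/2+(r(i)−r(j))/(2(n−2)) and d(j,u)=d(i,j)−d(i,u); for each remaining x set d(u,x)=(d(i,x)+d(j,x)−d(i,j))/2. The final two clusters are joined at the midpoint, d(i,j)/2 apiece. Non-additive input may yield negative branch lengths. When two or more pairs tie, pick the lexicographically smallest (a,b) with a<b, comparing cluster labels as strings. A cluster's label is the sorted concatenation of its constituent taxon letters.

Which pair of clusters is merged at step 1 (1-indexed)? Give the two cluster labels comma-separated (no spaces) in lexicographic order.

B,S

step 1: merge (B,S) at d=7, Q=-199; branch lengths B→125/6, S→-83/6; new cluster BS
  updated: d(BS,K)=30, d(BS,N)=63/2, d(BS,W)=31
step 2: merge (BS,W) at d=31, Q=-251/2; branch lengths BS→119/8, W→129/8; new cluster BSW
  updated: d(BSW,K)=12, d(BSW,N)=79/4
step 3: merge (BSW,K) at d=12, Q=-155/4; branch lengths BSW→99/8, K→-3/8; new cluster BKSW
  updated: d(BKSW,N)=59/8
step 4: merge (BKSW,N) at d=59/8; branch lengths BKSW→59/16, N→59/16; new cluster BKNSW
final tree: ((((B:125/6,S:-83/6):119/8,W:129/8):99/8,K:-3/8):59/16,N:59/16)
total length: 459/8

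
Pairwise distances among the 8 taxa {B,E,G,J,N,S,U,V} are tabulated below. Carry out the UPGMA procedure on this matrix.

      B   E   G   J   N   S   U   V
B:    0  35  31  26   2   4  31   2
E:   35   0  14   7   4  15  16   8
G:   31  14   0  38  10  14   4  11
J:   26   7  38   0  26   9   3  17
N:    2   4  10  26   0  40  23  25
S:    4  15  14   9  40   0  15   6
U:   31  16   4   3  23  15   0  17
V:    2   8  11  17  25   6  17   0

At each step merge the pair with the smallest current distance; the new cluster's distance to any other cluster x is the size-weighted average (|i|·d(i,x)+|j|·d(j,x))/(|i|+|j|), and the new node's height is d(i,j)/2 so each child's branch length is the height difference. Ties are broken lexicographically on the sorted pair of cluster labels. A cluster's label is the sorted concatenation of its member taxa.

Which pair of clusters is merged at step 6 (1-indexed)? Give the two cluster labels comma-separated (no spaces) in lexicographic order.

iteration 1: select B,N (d=2); attach at lengths (1, 1); label the merged cluster BN
  updated: d(BN,E)=39/2, d(BN,G)=41/2, d(BN,J)=26, d(BN,S)=22, d(BN,U)=27, d(BN,V)=27/2
iteration 2: select J,U (d=3); attach at lengths (3/2, 3/2); label the merged cluster JU
  updated: d(BN,JU)=53/2, d(E,JU)=23/2, d(G,JU)=21, d(JU,S)=12, d(JU,V)=17
iteration 3: select S,V (d=6); attach at lengths (3, 3); label the merged cluster SV
  updated: d(BN,SV)=71/4, d(E,SV)=23/2, d(G,SV)=25/2, d(JU,SV)=29/2
iteration 4: select E,JU (d=23/2); attach at lengths (23/4, 17/4); label the merged cluster EJU
  updated: d(BN,EJU)=145/6, d(EJU,G)=56/3, d(EJU,SV)=27/2
iteration 5: select G,SV (d=25/2); attach at lengths (25/4, 13/4); label the merged cluster GSV
  updated: d(BN,GSV)=56/3, d(EJU,GSV)=137/9
iteration 6: select EJU,GSV (d=137/9); attach at lengths (67/36, 49/36); label the merged cluster EGJSUV
  updated: d(BN,EGJSUV)=257/12
iteration 7: select BN,EGJSUV (d=257/12); attach at lengths (233/24, 223/72); label the merged cluster BEGJNSUV
final tree: ((B:1,N:1):233/24,((E:23/4,(J:3/2,U:3/2):17/4):67/36,(G:25/4,(S:3,V:3):13/4):49/36):223/72)
total length: 1675/36

EJU,GSV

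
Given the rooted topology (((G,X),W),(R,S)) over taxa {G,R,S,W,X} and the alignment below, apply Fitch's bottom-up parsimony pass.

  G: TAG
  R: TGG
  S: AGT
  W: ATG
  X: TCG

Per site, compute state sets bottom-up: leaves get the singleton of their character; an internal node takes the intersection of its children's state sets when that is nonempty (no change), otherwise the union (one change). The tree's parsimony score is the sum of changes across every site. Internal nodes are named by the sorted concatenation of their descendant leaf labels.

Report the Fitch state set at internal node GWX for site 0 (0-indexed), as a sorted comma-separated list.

A,T

site 0, node GX: G={T} ∩ X={T} → {T} (+0)
site 0, node GWX: GX={T} ∪ W={A} → {A,T} (+1)
site 0, node RS: R={T} ∪ S={A} → {A,T} (+1)
site 0, node GRSWX: GWX={A,T} ∩ RS={A,T} → {A,T} (+0)
site 1, node GX: G={A} ∪ X={C} → {A,C} (+1)
site 1, node GWX: GX={A,C} ∪ W={T} → {A,C,T} (+1)
site 1, node RS: R={G} ∩ S={G} → {G} (+0)
site 1, node GRSWX: GWX={A,C,T} ∪ RS={G} → {A,C,G,T} (+1)
site 2, node GX: G={G} ∩ X={G} → {G} (+0)
site 2, node GWX: GX={G} ∩ W={G} → {G} (+0)
site 2, node RS: R={G} ∪ S={T} → {G,T} (+1)
site 2, node GRSWX: GWX={G} ∩ RS={G,T} → {G} (+0)
per-site changes: [2, 3, 1]; total = 6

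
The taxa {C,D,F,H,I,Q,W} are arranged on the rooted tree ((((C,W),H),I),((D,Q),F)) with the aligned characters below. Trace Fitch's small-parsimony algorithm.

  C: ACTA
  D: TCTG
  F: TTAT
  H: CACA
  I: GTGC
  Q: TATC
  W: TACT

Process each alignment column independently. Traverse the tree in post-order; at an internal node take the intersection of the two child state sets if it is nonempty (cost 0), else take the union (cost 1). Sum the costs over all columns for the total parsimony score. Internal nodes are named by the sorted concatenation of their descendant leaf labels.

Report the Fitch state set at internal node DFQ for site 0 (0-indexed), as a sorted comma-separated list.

T

site 0, node CW: C={A} ∪ W={T} → {A,T} (+1)
site 0, node CHW: CW={A,T} ∪ H={C} → {A,C,T} (+1)
site 0, node CHIW: CHW={A,C,T} ∪ I={G} → {A,C,G,T} (+1)
site 0, node DQ: D={T} ∩ Q={T} → {T} (+0)
site 0, node DFQ: DQ={T} ∩ F={T} → {T} (+0)
site 0, node CDFHIQW: CHIW={A,C,G,T} ∩ DFQ={T} → {T} (+0)
site 1, node CW: C={C} ∪ W={A} → {A,C} (+1)
site 1, node CHW: CW={A,C} ∩ H={A} → {A} (+0)
site 1, node CHIW: CHW={A} ∪ I={T} → {A,T} (+1)
site 1, node DQ: D={C} ∪ Q={A} → {A,C} (+1)
site 1, node DFQ: DQ={A,C} ∪ F={T} → {A,C,T} (+1)
site 1, node CDFHIQW: CHIW={A,T} ∩ DFQ={A,C,T} → {A,T} (+0)
site 2, node CW: C={T} ∪ W={C} → {C,T} (+1)
site 2, node CHW: CW={C,T} ∩ H={C} → {C} (+0)
site 2, node CHIW: CHW={C} ∪ I={G} → {C,G} (+1)
site 2, node DQ: D={T} ∩ Q={T} → {T} (+0)
site 2, node DFQ: DQ={T} ∪ F={A} → {A,T} (+1)
site 2, node CDFHIQW: CHIW={C,G} ∪ DFQ={A,T} → {A,C,G,T} (+1)
site 3, node CW: C={A} ∪ W={T} → {A,T} (+1)
site 3, node CHW: CW={A,T} ∩ H={A} → {A} (+0)
site 3, node CHIW: CHW={A} ∪ I={C} → {A,C} (+1)
site 3, node DQ: D={G} ∪ Q={C} → {C,G} (+1)
site 3, node DFQ: DQ={C,G} ∪ F={T} → {C,G,T} (+1)
site 3, node CDFHIQW: CHIW={A,C} ∩ DFQ={C,G,T} → {C} (+0)
per-site changes: [3, 4, 4, 4]; total = 15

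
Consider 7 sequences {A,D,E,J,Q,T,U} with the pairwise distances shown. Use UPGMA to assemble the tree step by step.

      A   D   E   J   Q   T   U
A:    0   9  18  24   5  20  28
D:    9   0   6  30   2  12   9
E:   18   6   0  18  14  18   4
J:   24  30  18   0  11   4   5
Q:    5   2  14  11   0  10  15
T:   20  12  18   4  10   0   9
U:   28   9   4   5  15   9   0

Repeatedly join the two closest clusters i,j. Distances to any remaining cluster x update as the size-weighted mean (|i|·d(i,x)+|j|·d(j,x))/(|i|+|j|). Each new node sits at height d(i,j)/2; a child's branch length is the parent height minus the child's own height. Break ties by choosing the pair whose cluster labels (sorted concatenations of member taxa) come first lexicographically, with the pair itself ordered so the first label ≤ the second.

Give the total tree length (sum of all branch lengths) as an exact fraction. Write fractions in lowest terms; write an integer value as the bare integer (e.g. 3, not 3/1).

187/6

1. join D+Q (d=2) ⇒ DQ; edges |D|=1, |Q|=1
  updated: d(A,DQ)=7, d(DQ,E)=10, d(DQ,J)=41/2, d(DQ,T)=11, d(DQ,U)=12
2. join E+U (d=4) ⇒ EU; edges |E|=2, |U|=2
  updated: d(A,EU)=23, d(DQ,EU)=11, d(EU,J)=23/2, d(EU,T)=27/2
3. join J+T (d=4) ⇒ JT; edges |J|=2, |T|=2
  updated: d(A,JT)=22, d(DQ,JT)=63/4, d(EU,JT)=25/2
4. join A+DQ (d=7) ⇒ ADQ; edges |A|=7/2, |DQ|=5/2
  updated: d(ADQ,EU)=15, d(ADQ,JT)=107/6
5. join EU+JT (d=25/2) ⇒ EJTU; edges |EU|=17/4, |JT|=17/4
  updated: d(ADQ,EJTU)=197/12
6. join ADQ+EJTU (d=197/12) ⇒ ADEJQTU; edges |ADQ|=113/24, |EJTU|=47/24
final tree: ((A:7/2,(D:1,Q:1):5/2):113/24,((E:2,U:2):17/4,(J:2,T:2):17/4):47/24)
total length: 187/6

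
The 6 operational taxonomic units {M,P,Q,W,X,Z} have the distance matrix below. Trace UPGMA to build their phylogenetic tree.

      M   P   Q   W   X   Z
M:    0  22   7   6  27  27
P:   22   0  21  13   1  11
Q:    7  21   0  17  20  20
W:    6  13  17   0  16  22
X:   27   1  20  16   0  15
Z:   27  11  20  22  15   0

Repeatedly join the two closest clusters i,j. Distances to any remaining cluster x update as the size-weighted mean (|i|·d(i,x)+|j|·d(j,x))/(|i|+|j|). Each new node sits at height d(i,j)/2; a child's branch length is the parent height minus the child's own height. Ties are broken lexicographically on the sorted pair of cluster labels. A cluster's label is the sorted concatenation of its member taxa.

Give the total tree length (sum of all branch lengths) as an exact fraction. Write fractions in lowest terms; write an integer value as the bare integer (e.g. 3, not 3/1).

step 1: merge (P,X) at d=1; branch lengths P→1/2, X→1/2; new cluster PX
  updated: d(M,PX)=49/2, d(PX,Q)=41/2, d(PX,W)=29/2, d(PX,Z)=13
step 2: merge (M,W) at d=6; branch lengths M→3, W→3; new cluster MW
  updated: d(MW,PX)=39/2, d(MW,Q)=12, d(MW,Z)=49/2
step 3: merge (MW,Q) at d=12; branch lengths MW→3, Q→6; new cluster MQW
  updated: d(MQW,PX)=119/6, d(MQW,Z)=23
step 4: merge (PX,Z) at d=13; branch lengths PX→6, Z→13/2; new cluster PXZ
  updated: d(MQW,PXZ)=188/9
step 5: merge (MQW,PXZ) at d=188/9; branch lengths MQW→40/9, PXZ→71/18; new cluster MPQWXZ
final tree: (((M:3,W:3):3,Q:6):40/9,((P:1/2,X:1/2):6,Z:13/2):71/18)
total length: 332/9

332/9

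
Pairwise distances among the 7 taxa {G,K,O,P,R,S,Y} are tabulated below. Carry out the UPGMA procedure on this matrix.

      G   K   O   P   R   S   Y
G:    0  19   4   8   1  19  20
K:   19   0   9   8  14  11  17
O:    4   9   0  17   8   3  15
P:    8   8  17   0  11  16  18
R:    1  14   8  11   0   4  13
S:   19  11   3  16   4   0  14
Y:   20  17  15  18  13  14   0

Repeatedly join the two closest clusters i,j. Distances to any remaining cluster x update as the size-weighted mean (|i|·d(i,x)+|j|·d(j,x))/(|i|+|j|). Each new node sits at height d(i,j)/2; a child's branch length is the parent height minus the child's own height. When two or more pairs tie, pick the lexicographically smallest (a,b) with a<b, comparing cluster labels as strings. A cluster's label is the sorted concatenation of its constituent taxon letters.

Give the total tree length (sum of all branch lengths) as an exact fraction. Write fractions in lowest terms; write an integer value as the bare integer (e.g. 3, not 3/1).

iteration 1: select G,R (d=1); attach at lengths (1/2, 1/2); label the merged cluster GR
  updated: d(GR,K)=33/2, d(GR,O)=6, d(GR,P)=19/2, d(GR,S)=23/2, d(GR,Y)=33/2
iteration 2: select O,S (d=3); attach at lengths (3/2, 3/2); label the merged cluster OS
  updated: d(GR,OS)=35/4, d(K,OS)=10, d(OS,P)=33/2, d(OS,Y)=29/2
iteration 3: select K,P (d=8); attach at lengths (4, 4); label the merged cluster KP
  updated: d(GR,KP)=13, d(KP,OS)=53/4, d(KP,Y)=35/2
iteration 4: select GR,OS (d=35/4); attach at lengths (31/8, 23/8); label the merged cluster GORS
  updated: d(GORS,KP)=105/8, d(GORS,Y)=31/2
iteration 5: select GORS,KP (d=105/8); attach at lengths (35/16, 41/16); label the merged cluster GKOPRS
  updated: d(GKOPRS,Y)=97/6
iteration 6: select GKOPRS,Y (d=97/6); attach at lengths (73/48, 97/12); label the merged cluster GKOPRSY
final tree: ((((G:1/2,R:1/2):31/8,(O:3/2,S:3/2):23/8):35/16,(K:4,P:4):41/16):73/48,Y:97/12)
total length: 1589/48

1589/48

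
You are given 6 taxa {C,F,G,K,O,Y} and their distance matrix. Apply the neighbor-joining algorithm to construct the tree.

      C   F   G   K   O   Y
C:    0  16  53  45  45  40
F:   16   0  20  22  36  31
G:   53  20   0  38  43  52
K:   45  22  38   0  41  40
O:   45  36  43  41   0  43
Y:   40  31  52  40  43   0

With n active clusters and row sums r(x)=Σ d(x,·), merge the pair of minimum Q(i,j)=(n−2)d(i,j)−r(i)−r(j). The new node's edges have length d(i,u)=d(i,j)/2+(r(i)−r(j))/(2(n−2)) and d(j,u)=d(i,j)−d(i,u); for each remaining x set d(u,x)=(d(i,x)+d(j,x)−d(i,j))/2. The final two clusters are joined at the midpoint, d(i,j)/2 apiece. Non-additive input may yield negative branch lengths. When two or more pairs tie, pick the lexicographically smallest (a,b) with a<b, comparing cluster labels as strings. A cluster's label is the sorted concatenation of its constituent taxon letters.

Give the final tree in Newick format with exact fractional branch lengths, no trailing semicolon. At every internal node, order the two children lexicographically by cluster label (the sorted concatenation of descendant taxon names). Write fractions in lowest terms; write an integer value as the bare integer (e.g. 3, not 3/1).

(((((C:69/4,F:-5/4):17/3,Y:131/6):19/8,K:133/8):11/8,G:171/8):173/16,O:173/16)

iteration 1: select C,F (d=16, Q=-260); attach at lengths (69/4, -5/4); label the merged cluster CF
  updated: d(CF,G)=57/2, d(CF,K)=51/2, d(CF,O)=65/2, d(CF,Y)=55/2
iteration 2: select CF,Y (d=55/2, Q=-194); attach at lengths (17/3, 131/6); label the merged cluster CFY
  updated: d(CFY,G)=53/2, d(CFY,K)=19, d(CFY,O)=24
iteration 3: select CFY,K (d=19, Q=-259/2); attach at lengths (19/8, 133/8); label the merged cluster CFKY
  updated: d(CFKY,G)=91/4, d(CFKY,O)=23
iteration 4: select CFKY,G (d=91/4, Q=-355/4); attach at lengths (11/8, 171/8); label the merged cluster CFGKY
  updated: d(CFGKY,O)=173/8
iteration 5: select CFGKY,O (d=173/8); attach at lengths (173/16, 173/16); label the merged cluster CFGKOY
final tree: (((((C:69/4,F:-5/4):17/3,Y:131/6):19/8,K:133/8):11/8,G:171/8):173/16,O:173/16)
total length: 855/8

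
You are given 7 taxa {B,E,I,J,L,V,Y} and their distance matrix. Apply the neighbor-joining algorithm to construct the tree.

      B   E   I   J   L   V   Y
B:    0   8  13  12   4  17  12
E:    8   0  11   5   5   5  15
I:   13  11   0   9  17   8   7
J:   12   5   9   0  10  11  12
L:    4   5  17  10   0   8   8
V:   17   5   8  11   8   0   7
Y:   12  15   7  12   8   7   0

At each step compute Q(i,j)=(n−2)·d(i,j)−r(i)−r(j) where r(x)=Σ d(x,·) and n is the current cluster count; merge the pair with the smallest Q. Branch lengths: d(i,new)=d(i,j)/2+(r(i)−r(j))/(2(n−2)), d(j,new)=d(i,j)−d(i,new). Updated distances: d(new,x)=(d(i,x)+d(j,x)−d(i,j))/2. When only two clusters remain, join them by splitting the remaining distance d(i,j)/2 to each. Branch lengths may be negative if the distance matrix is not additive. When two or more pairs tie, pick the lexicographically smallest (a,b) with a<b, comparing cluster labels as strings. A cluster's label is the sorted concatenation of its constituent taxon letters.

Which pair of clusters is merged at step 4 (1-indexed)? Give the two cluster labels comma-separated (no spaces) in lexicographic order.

step 1: merge (B,L) at d=4, Q=-98; branch lengths B→17/5, L→3/5; new cluster BL
  updated: d(BL,E)=9/2, d(BL,I)=13, d(BL,J)=9, d(BL,V)=21/2, d(BL,Y)=8
step 2: merge (I,Y) at d=7, Q=-69; branch lengths I→27/8, Y→29/8; new cluster IY
  updated: d(BL,IY)=7, d(E,IY)=19/2, d(IY,J)=7, d(IY,V)=4
step 3: merge (IY,V) at d=4, Q=-46; branch lengths IY→3/2, V→5/2; new cluster IVY
  updated: d(BL,IVY)=27/4, d(E,IVY)=21/4, d(IVY,J)=7
step 4: merge (BL,E) at d=9/2, Q=-26; branch lengths BL→29/8, E→7/8; new cluster BEL
  updated: d(BEL,IVY)=15/4, d(BEL,J)=19/4
step 5: merge (BEL,IVY) at d=15/4, Q=-31/2; branch lengths BEL→3/4, IVY→3; new cluster BEILVY
  updated: d(BEILVY,J)=4
step 6: merge (BEILVY,J) at d=4; branch lengths BEILVY→2, J→2; new cluster BEIJLVY
final tree: ((((B:17/5,L:3/5):29/8,E:7/8):3/4,((I:27/8,Y:29/8):3/2,V:5/2):3):2,J:2)
total length: 109/4

BL,E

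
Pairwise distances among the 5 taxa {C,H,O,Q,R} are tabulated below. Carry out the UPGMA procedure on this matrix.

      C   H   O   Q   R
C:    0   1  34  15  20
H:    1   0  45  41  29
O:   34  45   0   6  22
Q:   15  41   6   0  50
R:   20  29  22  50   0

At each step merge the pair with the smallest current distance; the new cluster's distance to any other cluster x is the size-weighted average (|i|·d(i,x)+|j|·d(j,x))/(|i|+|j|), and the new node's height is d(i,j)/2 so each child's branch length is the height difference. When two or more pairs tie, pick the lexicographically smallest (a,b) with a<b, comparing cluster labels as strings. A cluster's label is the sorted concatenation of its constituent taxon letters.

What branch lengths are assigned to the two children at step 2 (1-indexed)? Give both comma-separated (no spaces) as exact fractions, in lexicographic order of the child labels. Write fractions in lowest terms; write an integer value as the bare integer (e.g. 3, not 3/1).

iteration 1: select C,H (d=1); attach at lengths (1/2, 1/2); label the merged cluster CH
  updated: d(CH,O)=79/2, d(CH,Q)=28, d(CH,R)=49/2
iteration 2: select O,Q (d=6); attach at lengths (3, 3); label the merged cluster OQ
  updated: d(CH,OQ)=135/4, d(OQ,R)=36
iteration 3: select CH,R (d=49/2); attach at lengths (47/4, 49/4); label the merged cluster CHR
  updated: d(CHR,OQ)=69/2
iteration 4: select CHR,OQ (d=69/2); attach at lengths (5, 57/4); label the merged cluster CHOQR
final tree: (((C:1/2,H:1/2):47/4,R:49/4):5,(O:3,Q:3):57/4)
total length: 201/4

3,3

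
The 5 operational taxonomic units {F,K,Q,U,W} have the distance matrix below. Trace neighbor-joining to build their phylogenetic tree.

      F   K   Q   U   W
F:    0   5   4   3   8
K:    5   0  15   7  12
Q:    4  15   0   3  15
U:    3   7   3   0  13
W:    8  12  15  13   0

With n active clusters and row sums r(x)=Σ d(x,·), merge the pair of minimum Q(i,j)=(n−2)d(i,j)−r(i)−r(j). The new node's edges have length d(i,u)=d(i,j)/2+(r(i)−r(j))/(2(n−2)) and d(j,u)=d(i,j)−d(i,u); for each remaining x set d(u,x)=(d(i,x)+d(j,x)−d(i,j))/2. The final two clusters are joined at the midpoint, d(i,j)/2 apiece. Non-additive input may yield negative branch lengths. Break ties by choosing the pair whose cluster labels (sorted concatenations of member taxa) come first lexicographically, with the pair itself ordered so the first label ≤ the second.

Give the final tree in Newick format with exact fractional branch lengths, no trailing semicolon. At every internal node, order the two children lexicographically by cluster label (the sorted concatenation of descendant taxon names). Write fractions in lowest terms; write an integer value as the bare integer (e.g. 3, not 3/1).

(((F:-5/4,(Q:10/3,U:-1/3):13/4):7/4,K:9/2):15/4,W:15/4)

iteration 1: select Q,U (d=3, Q=-54); attach at lengths (10/3, -1/3); label the merged cluster QU
  updated: d(F,QU)=2, d(K,QU)=19/2, d(QU,W)=25/2
iteration 2: select F,QU (d=2, Q=-35); attach at lengths (-5/4, 13/4); label the merged cluster FQU
  updated: d(FQU,K)=25/4, d(FQU,W)=37/4
iteration 3: select FQU,K (d=25/4, Q=-55/2); attach at lengths (7/4, 9/2); label the merged cluster FKQU
  updated: d(FKQU,W)=15/2
iteration 4: select FKQU,W (d=15/2); attach at lengths (15/4, 15/4); label the merged cluster FKQUW
final tree: (((F:-5/4,(Q:10/3,U:-1/3):13/4):7/4,K:9/2):15/4,W:15/4)
total length: 75/4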